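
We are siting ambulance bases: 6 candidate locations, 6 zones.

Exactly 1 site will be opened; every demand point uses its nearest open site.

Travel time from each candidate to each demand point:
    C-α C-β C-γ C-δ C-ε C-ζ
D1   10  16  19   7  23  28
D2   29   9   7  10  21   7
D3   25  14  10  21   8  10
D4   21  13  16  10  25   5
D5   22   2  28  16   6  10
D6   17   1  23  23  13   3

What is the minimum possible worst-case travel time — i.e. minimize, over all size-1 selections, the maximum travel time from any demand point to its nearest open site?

Open {D6}.
  Farthest demand point is C-γ at travel time 23 (to D6); all others are ≤ 23.
With {D3} the worst case is 25.
With {D4} the worst case is 25.
No size-1 selection achieves below 23.

23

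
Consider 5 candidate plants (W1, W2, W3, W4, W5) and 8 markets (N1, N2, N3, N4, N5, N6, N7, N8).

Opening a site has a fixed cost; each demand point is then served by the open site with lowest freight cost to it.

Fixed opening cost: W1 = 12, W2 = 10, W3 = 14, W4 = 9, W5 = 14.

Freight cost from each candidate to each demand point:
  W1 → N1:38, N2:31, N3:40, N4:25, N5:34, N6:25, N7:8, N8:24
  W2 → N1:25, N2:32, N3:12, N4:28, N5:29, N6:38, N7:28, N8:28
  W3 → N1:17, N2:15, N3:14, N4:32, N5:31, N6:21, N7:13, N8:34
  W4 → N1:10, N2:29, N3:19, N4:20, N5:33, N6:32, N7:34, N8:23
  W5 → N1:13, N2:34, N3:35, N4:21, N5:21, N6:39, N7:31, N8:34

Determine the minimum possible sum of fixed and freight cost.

170

Open {W3, W4}: assign each demand point to its cheapest open site.
  N1→W4 10, N2→W3 15, N3→W3 14, N4→W4 20, N5→W3 31, N6→W3 21, N7→W3 13, N8→W4 23
  freight cost 147, fixed 23 → total 170.
Compare {W3, W4, W5}: freight cost 137 + fixed 37 = 174.
Compare {W2, W3, W4}: freight cost 143 + fixed 33 = 176.
Compare {W1, W3, W4}: freight cost 142 + fixed 35 = 177.
All other subsets cost ≥ 174. Minimum total cost: 170.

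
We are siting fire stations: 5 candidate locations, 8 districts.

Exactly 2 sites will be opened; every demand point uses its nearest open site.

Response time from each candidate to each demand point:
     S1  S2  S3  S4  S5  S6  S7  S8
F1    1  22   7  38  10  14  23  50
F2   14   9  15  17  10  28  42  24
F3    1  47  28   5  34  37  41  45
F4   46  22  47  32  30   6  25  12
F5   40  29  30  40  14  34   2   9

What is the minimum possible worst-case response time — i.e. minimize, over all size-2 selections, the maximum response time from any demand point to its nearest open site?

24

Open {F1, F2}.
  Farthest demand point is S8 at response time 24 (to F2); all others are ≤ 24.
With {F2, F4} the worst case is 25.
With {F2, F5} the worst case is 28.
No size-2 selection achieves below 24.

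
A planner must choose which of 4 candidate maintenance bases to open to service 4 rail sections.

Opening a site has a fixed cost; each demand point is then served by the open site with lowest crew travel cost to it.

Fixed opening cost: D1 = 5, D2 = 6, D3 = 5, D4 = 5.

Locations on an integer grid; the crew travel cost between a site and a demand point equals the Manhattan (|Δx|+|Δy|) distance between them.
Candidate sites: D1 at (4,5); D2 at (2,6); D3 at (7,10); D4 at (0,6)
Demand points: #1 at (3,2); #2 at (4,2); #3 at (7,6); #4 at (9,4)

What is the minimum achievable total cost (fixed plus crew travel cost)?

Open {D1}: assign each demand point to its cheapest open site.
  #1→D1 4, #2→D1 3, #3→D1 4, #4→D1 6
  crew travel cost 17, fixed 5 → total 22.
Compare {D1, D3}: crew travel cost 17 + fixed 10 = 27.
Compare {D1, D4}: crew travel cost 17 + fixed 10 = 27.
Compare {D1, D2}: crew travel cost 17 + fixed 11 = 28.
All other subsets cost ≥ 27. Minimum total cost: 22.

22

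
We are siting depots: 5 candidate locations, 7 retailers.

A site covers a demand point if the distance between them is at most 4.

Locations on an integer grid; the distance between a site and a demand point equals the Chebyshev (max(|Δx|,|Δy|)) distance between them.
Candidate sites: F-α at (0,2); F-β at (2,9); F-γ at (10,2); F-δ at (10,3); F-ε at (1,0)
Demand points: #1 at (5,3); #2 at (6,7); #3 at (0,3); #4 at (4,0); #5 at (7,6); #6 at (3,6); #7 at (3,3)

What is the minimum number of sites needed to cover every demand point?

3

Coverage sets (demand points within 4 of each site):
  F-α: {#3, #4, #6, #7}
  F-β: {#2, #6}
  F-γ: {#5}
  F-δ: {#2, #5}
  F-ε: {#1, #3, #4, #7}
No 2 sites suffice: every size-2 union leaves at least one demand point uncovered.
But {F-α, F-δ, F-ε} covers everything, so the minimum is 3.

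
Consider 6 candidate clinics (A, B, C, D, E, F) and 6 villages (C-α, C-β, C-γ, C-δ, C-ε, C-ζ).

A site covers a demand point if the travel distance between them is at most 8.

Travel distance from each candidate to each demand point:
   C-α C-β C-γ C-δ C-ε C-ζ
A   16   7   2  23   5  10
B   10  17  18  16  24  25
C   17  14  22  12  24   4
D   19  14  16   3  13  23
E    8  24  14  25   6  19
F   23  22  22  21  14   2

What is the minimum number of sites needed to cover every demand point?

Coverage sets (demand points within 8 of each site):
  A: {C-β, C-γ, C-ε}
  B: {}
  C: {C-ζ}
  D: {C-δ}
  E: {C-α, C-ε}
  F: {C-ζ}
No 3 sites suffice: every size-3 union leaves at least one demand point uncovered.
But {A, C, D, E} covers everything, so the minimum is 4.

4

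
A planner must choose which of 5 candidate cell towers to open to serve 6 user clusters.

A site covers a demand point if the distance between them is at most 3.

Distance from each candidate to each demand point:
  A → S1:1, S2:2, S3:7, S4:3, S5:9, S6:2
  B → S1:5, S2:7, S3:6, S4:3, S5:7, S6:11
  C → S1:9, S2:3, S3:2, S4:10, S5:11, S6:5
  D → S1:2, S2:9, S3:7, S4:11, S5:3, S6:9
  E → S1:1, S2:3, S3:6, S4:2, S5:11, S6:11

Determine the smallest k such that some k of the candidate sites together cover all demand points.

3

Coverage sets (demand points within 3 of each site):
  A: {S1, S2, S4, S6}
  B: {S4}
  C: {S2, S3}
  D: {S1, S5}
  E: {S1, S2, S4}
No 2 sites suffice: every size-2 union leaves at least one demand point uncovered.
But {A, C, D} covers everything, so the minimum is 3.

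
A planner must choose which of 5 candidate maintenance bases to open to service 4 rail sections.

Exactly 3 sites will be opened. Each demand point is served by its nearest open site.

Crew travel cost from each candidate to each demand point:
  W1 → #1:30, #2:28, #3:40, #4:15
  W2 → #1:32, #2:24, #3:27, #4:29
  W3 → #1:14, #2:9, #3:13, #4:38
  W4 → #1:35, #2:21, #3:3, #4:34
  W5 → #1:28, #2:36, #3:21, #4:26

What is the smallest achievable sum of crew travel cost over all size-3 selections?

Open {W1, W3, W4}.
  #1→W3 14, #2→W3 9, #3→W4 3, #4→W1 15  ⇒ total 41.
Compare {W1, W2, W3}: total 51.
Compare {W1, W3, W5}: total 51.
No size-3 selection does better; minimum is 41.

41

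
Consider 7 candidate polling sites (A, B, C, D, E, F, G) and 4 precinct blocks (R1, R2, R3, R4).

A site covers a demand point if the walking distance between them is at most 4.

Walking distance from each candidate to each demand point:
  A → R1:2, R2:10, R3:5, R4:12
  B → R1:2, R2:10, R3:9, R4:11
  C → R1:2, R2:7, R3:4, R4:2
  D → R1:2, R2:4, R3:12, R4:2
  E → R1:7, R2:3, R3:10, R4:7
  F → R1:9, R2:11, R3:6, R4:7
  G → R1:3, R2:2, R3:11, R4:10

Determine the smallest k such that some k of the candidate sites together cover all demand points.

2

Coverage sets (demand points within 4 of each site):
  A: {R1}
  B: {R1}
  C: {R1, R3, R4}
  D: {R1, R2, R4}
  E: {R2}
  F: {}
  G: {R1, R2}
No single site covers all 4 demand points.
But {C, D} covers everything, so the minimum is 2.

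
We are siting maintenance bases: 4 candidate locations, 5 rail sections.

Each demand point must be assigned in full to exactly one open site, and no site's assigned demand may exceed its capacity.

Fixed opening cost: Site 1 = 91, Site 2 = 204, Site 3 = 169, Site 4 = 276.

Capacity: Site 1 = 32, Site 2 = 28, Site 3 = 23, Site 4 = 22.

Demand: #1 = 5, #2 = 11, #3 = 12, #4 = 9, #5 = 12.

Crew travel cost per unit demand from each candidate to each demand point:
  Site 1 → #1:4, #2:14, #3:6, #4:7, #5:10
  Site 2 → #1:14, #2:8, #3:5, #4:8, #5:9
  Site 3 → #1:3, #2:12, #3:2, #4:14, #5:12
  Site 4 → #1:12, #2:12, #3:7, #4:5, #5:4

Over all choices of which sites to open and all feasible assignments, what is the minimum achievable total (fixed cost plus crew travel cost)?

Open {Site 1, Site 3}; cheapest assignment that respects the capacities:
  Site 1 (cap 32, load 26): #1, #4, #5 — cost 5×4 + 9×7 + 12×10 = 203
  Site 3 (cap 23, load 23): #2, #3 — cost 11×12 + 12×2 = 156
  Shipping 359, fixed 260 → total 619.
  Any other capacity-feasible assignment to {Site 1, Site 3} ships for at least 359.
Compare {Site 1, Site 2}: its best feasible assignment gives total 646.
Compare {Site 1, Site 4}: its best feasible assignment gives total 706.
Every other set of open sites that can feasibly serve all demand totals ≥ 646 even under its best assignment. Minimum: 619.

619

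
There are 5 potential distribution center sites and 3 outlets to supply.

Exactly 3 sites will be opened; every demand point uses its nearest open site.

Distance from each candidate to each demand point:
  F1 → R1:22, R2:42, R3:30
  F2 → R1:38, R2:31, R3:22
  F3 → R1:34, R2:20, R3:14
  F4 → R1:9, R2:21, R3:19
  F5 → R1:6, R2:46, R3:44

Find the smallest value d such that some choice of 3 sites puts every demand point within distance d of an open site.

20

Open {F1, F3, F4}.
  Farthest demand point is R2 at distance 20 (to F3); all others are ≤ 20.
With {F1, F3, F5} the worst case is 20.
With {F2, F3, F4} the worst case is 20.
No size-3 selection achieves below 20.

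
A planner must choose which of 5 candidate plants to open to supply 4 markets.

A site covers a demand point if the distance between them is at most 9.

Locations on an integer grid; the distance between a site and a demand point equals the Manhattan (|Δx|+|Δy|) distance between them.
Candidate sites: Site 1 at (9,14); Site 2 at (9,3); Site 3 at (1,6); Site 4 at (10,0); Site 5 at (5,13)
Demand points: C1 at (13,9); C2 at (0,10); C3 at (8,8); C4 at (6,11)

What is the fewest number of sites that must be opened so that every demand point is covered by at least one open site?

2

Coverage sets (demand points within 9 of each site):
  Site 1: {C1, C3, C4}
  Site 2: {C3}
  Site 3: {C2, C3}
  Site 4: {}
  Site 5: {C2, C3, C4}
No single site covers all 4 demand points.
But {Site 1, Site 3} covers everything, so the minimum is 2.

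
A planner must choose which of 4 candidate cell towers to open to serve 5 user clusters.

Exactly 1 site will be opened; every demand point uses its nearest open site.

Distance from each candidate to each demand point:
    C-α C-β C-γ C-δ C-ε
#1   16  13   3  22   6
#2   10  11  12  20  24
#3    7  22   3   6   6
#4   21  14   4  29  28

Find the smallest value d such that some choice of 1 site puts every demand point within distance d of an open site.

Open {#1}.
  Farthest demand point is C-δ at distance 22 (to #1); all others are ≤ 22.
With {#3} the worst case is 22.
With {#2} the worst case is 24.
No size-1 selection achieves below 22.

22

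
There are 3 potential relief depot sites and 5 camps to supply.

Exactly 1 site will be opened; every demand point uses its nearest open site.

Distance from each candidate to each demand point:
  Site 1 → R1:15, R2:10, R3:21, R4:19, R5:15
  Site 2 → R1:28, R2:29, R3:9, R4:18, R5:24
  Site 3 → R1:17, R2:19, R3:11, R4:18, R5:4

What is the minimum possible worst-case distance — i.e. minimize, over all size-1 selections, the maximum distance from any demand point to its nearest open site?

Open {Site 3}.
  Farthest demand point is R2 at distance 19 (to Site 3); all others are ≤ 19.
With {Site 1} the worst case is 21.
With {Site 2} the worst case is 29.
No size-1 selection achieves below 19.

19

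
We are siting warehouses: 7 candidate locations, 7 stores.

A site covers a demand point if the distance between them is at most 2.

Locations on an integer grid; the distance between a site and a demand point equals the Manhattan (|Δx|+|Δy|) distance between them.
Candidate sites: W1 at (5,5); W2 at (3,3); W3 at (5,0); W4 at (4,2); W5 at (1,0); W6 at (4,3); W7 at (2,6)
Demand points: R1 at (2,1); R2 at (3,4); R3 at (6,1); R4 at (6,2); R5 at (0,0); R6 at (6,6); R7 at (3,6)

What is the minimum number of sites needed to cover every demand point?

6

Coverage sets (demand points within 2 of each site):
  W1: {R6}
  W2: {R2}
  W3: {R3}
  W4: {R4}
  W5: {R1, R5}
  W6: {R2}
  W7: {R7}
No 5 sites suffice: every size-5 union leaves at least one demand point uncovered.
But {W1, W2, W3, W4, W5, W7} covers everything, so the minimum is 6.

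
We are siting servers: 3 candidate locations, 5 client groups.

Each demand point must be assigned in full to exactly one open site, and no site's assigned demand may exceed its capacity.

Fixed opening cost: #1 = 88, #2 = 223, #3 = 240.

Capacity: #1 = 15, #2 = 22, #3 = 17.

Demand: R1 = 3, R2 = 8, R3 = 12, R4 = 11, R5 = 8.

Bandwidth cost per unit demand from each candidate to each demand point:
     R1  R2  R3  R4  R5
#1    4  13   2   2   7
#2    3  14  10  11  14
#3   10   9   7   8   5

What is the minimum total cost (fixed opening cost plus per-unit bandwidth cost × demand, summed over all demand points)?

Open {#1, #2, #3}; cheapest assignment that respects the capacities:
  #1 (cap 15, load 11): R4 — cost 11×2 = 22
  #2 (cap 22, load 15): R1, R3 — cost 3×3 + 12×10 = 129
  #3 (cap 17, load 16): R2, R5 — cost 8×9 + 8×5 = 112
  Shipping 263, fixed 551 → total 814.
  Any other capacity-feasible assignment to {#1, #2, #3} ships for at least 263.
Total demand is 42 and no other set of sites has combined capacity ≥ 42, so {#1, #2, #3} is the only feasible choice of open sites. Minimum: 814.

814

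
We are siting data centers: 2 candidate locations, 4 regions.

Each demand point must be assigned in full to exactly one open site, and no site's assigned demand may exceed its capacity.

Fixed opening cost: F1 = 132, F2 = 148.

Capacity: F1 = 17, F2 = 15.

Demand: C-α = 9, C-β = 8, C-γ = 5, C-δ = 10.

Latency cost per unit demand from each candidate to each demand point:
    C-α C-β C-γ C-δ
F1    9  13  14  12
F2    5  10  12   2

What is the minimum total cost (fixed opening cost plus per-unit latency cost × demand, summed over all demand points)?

545

Open {F1, F2}; cheapest assignment that respects the capacities:
  F1 (cap 17, load 17): C-α, C-β — cost 9×9 + 8×13 = 185
  F2 (cap 15, load 15): C-γ, C-δ — cost 5×12 + 10×2 = 80
  Shipping 265, fixed 280 → total 545.
  Any other capacity-feasible assignment to {F1, F2} ships for at least 265.
Total demand is 32 and no other set of sites has combined capacity ≥ 32, so {F1, F2} is the only feasible choice of open sites. Minimum: 545.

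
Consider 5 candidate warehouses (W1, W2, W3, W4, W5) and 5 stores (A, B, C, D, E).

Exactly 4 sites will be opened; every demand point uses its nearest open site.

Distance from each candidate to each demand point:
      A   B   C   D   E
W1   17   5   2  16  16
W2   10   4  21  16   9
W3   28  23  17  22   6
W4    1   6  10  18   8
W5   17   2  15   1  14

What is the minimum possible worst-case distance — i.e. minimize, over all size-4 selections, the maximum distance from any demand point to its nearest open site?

Open {W1, W3, W4, W5}.
  Farthest demand point is E at distance 6 (to W3); all others are ≤ 6.
With {W1, W2, W4, W5} the worst case is 8.
With {W1, W2, W3, W5} the worst case is 10.
No size-4 selection achieves below 6.

6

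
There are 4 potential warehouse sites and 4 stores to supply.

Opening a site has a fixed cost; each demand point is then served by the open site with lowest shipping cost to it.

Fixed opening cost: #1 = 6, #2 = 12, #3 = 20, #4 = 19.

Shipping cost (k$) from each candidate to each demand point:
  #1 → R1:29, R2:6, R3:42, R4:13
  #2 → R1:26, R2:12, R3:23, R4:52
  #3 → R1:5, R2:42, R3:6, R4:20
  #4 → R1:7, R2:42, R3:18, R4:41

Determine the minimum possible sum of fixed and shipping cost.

Open {#1, #3}: assign each demand point to its cheapest open site.
  R1→#3 5, R2→#1 6, R3→#3 6, R4→#1 13
  shipping cost 30, fixed 26 → total 56.
Compare {#1, #2, #3}: shipping cost 30 + fixed 38 = 68.
Compare {#1, #4}: shipping cost 44 + fixed 25 = 69.
Compare {#2, #3}: shipping cost 43 + fixed 32 = 75.
All other subsets cost ≥ 68. Minimum total cost: 56.

56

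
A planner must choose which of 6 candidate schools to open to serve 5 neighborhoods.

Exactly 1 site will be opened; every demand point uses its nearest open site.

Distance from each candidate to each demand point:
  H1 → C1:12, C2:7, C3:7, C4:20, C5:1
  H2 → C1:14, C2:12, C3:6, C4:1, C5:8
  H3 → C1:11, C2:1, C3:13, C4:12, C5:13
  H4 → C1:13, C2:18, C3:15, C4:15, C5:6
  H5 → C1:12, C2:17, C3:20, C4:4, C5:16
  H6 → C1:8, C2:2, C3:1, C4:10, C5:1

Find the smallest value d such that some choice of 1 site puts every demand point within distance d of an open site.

10

Open {H6}.
  Farthest demand point is C4 at distance 10 (to H6); all others are ≤ 10.
With {H3} the worst case is 13.
With {H2} the worst case is 14.
No size-1 selection achieves below 10.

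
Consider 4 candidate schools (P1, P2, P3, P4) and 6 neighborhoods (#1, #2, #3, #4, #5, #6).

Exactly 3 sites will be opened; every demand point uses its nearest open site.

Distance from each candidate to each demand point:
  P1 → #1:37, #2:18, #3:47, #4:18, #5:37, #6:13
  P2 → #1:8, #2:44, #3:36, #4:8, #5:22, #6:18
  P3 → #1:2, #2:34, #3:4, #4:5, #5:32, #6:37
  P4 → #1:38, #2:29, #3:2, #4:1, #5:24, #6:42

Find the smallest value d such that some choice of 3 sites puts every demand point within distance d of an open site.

22

Open {P1, P2, P3}.
  Farthest demand point is #5 at distance 22 (to P2); all others are ≤ 22.
With {P1, P2, P4} the worst case is 22.
With {P1, P3, P4} the worst case is 24.
No size-3 selection achieves below 22.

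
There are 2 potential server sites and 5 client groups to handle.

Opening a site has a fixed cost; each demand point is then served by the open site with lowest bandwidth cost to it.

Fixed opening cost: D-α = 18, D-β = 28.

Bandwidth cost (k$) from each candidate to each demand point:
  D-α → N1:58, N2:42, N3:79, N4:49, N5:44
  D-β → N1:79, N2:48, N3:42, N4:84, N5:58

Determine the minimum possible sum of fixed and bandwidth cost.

281

Open {D-α, D-β}: assign each demand point to its cheapest open site.
  N1→D-α 58, N2→D-α 42, N3→D-β 42, N4→D-α 49, N5→D-α 44
  bandwidth cost 235, fixed 46 → total 281.
Compare {D-α}: bandwidth cost 272 + fixed 18 = 290.
Compare {D-β}: bandwidth cost 311 + fixed 28 = 339.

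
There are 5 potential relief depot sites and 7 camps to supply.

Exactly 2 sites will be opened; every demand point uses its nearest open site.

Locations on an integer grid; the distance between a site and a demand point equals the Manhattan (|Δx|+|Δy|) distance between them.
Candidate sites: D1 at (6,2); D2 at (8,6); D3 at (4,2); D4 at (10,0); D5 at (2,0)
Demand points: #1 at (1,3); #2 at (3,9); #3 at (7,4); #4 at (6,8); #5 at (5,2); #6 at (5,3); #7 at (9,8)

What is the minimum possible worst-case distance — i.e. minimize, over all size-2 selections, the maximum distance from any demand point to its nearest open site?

Open {D1, D2}.
  Farthest demand point is #2 at distance 8 (to D2); all others are ≤ 8.
With {D2, D3} the worst case is 8.
With {D2, D5} the worst case is 8.
No size-2 selection achieves below 8.

8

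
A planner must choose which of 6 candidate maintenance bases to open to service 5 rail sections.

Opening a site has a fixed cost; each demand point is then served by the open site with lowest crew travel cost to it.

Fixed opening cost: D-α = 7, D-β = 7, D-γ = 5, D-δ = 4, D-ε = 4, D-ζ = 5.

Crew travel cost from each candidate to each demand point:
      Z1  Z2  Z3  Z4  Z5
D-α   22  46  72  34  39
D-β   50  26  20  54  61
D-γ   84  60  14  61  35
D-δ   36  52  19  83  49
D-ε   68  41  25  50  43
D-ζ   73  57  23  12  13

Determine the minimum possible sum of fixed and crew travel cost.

Open {D-α, D-β, D-γ, D-ζ}: assign each demand point to its cheapest open site.
  Z1→D-α 22, Z2→D-β 26, Z3→D-γ 14, Z4→D-ζ 12, Z5→D-ζ 13
  crew travel cost 87, fixed 24 → total 111.
Compare {D-α, D-β, D-ζ}: crew travel cost 93 + fixed 19 = 112.
Compare {D-α, D-β, D-δ, D-ζ}: crew travel cost 92 + fixed 23 = 115.
Compare {D-α, D-β, D-γ, D-δ, D-ζ}: crew travel cost 87 + fixed 28 = 115.
All other subsets cost ≥ 112. Minimum total cost: 111.

111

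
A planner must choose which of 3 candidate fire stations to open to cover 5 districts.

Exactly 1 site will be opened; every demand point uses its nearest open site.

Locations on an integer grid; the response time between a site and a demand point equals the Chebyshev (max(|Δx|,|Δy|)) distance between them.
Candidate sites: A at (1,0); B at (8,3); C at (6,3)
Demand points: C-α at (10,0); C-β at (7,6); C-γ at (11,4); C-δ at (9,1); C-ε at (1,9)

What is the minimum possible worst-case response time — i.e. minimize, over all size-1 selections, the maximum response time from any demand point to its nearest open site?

Open {C}.
  Farthest demand point is C-ε at response time 6 (to C); all others are ≤ 6.
With {B} the worst case is 7.
With {A} the worst case is 10.
No size-1 selection achieves below 6.

6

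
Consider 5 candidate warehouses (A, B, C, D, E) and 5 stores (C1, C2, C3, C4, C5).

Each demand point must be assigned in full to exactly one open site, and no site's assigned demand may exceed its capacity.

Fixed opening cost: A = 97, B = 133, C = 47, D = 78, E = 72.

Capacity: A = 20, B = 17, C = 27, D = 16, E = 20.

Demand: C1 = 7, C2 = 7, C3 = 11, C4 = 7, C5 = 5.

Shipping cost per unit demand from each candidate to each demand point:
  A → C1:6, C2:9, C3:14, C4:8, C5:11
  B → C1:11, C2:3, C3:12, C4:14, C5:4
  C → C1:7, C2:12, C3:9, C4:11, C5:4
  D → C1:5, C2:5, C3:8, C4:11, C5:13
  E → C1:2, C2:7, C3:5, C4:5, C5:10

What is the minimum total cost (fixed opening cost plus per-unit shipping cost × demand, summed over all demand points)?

362

Open {C, E}; cheapest assignment that respects the capacities:
  C (cap 27, load 19): C1, C2, C5 — cost 7×7 + 7×12 + 5×4 = 153
  E (cap 20, load 18): C3, C4 — cost 11×5 + 7×5 = 90
  Shipping 243, fixed 119 → total 362.
  Any other capacity-feasible assignment to {C, E} ships for at least 243.
Compare {C, D, E}: its best feasible assignment gives total 377.
Compare {C, D}: its best feasible assignment gives total 391.
Every other set of open sites that can feasibly serve all demand totals ≥ 377 even under its best assignment. Minimum: 362.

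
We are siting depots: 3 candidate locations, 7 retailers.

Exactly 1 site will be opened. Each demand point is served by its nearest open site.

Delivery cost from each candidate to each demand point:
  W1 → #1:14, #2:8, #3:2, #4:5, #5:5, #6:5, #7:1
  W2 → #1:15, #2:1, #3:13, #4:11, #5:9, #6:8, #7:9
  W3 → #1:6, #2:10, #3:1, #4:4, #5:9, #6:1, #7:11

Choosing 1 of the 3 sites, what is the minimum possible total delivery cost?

40

Open {W1}.
  #1→W1 14, #2→W1 8, #3→W1 2, #4→W1 5, #5→W1 5, #6→W1 5, #7→W1 1  ⇒ total 40.
Compare {W3}: total 42.
Compare {W2}: total 66.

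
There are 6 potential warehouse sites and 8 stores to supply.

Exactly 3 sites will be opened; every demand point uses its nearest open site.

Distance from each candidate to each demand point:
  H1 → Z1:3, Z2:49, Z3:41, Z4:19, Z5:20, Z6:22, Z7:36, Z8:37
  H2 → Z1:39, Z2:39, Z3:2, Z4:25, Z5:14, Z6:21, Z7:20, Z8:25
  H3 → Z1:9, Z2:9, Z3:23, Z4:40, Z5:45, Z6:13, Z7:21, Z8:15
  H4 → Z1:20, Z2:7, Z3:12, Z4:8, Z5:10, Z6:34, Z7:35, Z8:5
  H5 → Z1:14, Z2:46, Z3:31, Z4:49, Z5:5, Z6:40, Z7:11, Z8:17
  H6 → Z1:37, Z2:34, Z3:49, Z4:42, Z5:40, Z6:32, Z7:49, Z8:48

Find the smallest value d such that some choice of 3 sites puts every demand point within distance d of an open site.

13

Open {H3, H4, H5}.
  Farthest demand point is Z6 at distance 13 (to H3); all others are ≤ 13.
With {H1, H2, H3} the worst case is 20.
With {H2, H3, H4} the worst case is 20.
No size-3 selection achieves below 13.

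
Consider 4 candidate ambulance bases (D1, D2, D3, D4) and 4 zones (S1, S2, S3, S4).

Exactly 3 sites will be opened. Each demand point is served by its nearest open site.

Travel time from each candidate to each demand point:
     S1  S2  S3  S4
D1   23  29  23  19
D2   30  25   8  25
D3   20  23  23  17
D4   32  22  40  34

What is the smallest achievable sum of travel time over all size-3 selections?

Open {D2, D3, D4}.
  S1→D3 20, S2→D4 22, S3→D2 8, S4→D3 17  ⇒ total 67.
Compare {D1, D2, D3}: total 68.
Compare {D1, D2, D4}: total 72.
No size-3 selection does better; minimum is 67.

67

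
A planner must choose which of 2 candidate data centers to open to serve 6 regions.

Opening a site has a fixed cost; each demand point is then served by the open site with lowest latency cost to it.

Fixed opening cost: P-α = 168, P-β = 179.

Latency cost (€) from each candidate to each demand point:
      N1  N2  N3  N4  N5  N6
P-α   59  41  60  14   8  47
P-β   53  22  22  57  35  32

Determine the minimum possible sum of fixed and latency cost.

Open {P-α}: assign each demand point to its cheapest open site.
  N1→P-α 59, N2→P-α 41, N3→P-α 60, N4→P-α 14, N5→P-α 8, N6→P-α 47
  latency cost 229, fixed 168 → total 397.
Compare {P-β}: latency cost 221 + fixed 179 = 400.
Compare {P-α, P-β}: latency cost 151 + fixed 347 = 498.

397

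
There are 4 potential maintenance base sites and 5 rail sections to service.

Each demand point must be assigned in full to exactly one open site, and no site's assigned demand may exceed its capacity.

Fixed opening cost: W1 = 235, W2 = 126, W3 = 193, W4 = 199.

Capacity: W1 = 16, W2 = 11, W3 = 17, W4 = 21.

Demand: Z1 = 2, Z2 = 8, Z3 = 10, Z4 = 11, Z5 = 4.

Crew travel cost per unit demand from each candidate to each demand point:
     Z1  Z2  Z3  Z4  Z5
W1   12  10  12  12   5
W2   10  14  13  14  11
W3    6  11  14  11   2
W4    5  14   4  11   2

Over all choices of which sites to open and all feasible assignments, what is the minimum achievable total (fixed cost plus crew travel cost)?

Open {W3, W4}; cheapest assignment that respects the capacities:
  W3 (cap 17, load 14): Z1, Z2, Z5 — cost 2×6 + 8×11 + 4×2 = 108
  W4 (cap 21, load 21): Z3, Z4 — cost 10×4 + 11×11 = 161
  Shipping 269, fixed 392 → total 661.
  Any other capacity-feasible assignment to {W3, W4} ships for at least 269.
Compare {W1, W4}: its best feasible assignment gives total 719.
Compare {W2, W3, W4}: its best feasible assignment gives total 787.
Every other set of open sites that can feasibly serve all demand totals ≥ 719 even under its best assignment. Minimum: 661.

661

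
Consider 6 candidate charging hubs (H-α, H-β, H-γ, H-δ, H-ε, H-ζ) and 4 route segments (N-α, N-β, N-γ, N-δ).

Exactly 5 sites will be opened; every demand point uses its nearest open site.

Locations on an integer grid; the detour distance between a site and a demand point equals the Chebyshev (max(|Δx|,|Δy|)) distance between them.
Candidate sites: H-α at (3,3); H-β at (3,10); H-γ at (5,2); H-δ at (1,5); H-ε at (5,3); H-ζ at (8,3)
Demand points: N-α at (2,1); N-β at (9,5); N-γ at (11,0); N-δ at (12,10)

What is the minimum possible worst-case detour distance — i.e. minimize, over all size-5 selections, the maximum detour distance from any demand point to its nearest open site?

Open {H-α, H-β, H-γ, H-δ, H-ε}.
  Farthest demand point is N-δ at detour distance 7 (to H-ε); all others are ≤ 7.
With {H-α, H-β, H-γ, H-δ, H-ζ} the worst case is 7.
With {H-α, H-β, H-γ, H-ε, H-ζ} the worst case is 7.
No size-5 selection achieves below 7.

7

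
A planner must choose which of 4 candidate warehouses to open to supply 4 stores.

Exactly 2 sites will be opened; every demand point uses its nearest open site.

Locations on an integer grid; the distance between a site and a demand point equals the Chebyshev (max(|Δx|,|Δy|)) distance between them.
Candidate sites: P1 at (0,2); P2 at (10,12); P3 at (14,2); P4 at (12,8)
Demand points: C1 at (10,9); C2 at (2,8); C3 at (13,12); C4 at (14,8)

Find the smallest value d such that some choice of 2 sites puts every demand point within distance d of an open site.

Open {P1, P2}.
  Farthest demand point is C2 at distance 6 (to P1); all others are ≤ 6.
With {P1, P4} the worst case is 6.
With {P2, P3} the worst case is 8.
No size-2 selection achieves below 6.

6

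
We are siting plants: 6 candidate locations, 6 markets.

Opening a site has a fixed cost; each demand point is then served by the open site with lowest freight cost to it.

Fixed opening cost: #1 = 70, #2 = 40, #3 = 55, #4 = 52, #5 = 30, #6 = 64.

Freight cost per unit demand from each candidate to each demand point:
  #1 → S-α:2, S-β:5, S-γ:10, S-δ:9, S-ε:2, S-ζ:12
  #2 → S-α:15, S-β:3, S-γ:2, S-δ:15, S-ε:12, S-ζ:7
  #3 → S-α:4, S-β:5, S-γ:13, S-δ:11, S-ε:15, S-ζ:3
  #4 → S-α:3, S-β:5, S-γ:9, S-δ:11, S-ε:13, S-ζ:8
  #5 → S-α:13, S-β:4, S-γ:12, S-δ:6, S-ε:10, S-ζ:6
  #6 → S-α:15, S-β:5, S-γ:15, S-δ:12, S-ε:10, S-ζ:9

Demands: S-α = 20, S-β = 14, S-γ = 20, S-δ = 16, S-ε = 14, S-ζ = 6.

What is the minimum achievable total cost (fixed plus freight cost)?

Open {#1, #2, #5}: assign each demand point to its cheapest open site.
  S-α→#1 20×2=40, S-β→#2 14×3=42, S-γ→#2 20×2=40, S-δ→#5 16×6=96, S-ε→#1 14×2=28, S-ζ→#5 6×6=36
  freight cost 282, fixed 140 → total 422.
Compare {#1, #2}: freight cost 336 + fixed 110 = 446.
Compare {#1, #2, #3, #5}: freight cost 264 + fixed 195 = 459.
Compare {#1, #2, #4, #5}: freight cost 282 + fixed 192 = 474.
All other subsets cost ≥ 446. Minimum total cost: 422.

422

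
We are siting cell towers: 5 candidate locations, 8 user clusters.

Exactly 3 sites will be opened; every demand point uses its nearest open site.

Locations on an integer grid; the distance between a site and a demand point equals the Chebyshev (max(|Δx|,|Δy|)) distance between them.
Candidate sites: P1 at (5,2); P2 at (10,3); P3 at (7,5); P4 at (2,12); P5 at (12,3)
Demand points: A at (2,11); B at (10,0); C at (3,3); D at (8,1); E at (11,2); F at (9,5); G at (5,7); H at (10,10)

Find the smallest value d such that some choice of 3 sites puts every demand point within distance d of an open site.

5

Open {P1, P3, P4}.
  Farthest demand point is B at distance 5 (to P1); all others are ≤ 5.
With {P2, P3, P4} the worst case is 5.
With {P3, P4, P5} the worst case is 5.
No size-3 selection achieves below 5.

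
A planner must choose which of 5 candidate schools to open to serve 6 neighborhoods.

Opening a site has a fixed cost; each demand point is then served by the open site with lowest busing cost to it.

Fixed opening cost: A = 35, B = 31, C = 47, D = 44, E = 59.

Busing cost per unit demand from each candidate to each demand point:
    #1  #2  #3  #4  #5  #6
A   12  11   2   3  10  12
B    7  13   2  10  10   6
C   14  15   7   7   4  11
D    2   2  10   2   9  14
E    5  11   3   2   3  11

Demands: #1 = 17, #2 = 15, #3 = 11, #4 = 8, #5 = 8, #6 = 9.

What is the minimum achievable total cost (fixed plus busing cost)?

Open {B, D}: assign each demand point to its cheapest open site.
  #1→D 17×2=34, #2→D 15×2=30, #3→B 11×2=22, #4→D 8×2=16, #5→D 8×9=72, #6→B 9×6=54
  busing cost 228, fixed 75 → total 303.
Compare {B, C, D}: busing cost 188 + fixed 122 = 310.
Compare {B, D, E}: busing cost 180 + fixed 134 = 314.
Compare {A, B, D}: busing cost 228 + fixed 110 = 338.
All other subsets cost ≥ 310. Minimum total cost: 303.

303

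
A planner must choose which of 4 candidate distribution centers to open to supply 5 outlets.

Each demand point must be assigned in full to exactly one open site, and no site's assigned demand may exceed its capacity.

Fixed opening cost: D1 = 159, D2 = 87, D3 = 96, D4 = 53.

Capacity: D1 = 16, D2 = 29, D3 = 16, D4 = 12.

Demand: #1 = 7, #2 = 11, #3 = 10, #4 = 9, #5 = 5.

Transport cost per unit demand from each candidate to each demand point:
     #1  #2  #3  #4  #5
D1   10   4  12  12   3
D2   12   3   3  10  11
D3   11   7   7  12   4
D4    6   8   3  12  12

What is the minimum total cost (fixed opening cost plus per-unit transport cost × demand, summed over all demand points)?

Open {D2, D3}; cheapest assignment that respects the capacities:
  D2 (cap 29, load 28): #1, #2, #3 — cost 7×12 + 11×3 + 10×3 = 147
  D3 (cap 16, load 14): #4, #5 — cost 9×12 + 5×4 = 128
  Shipping 275, fixed 183 → total 458.
  Any other capacity-feasible assignment to {D2, D3} ships for at least 275.
Compare {D2, D3, D4}: its best feasible assignment gives total 469.
Compare {D1, D2}: its best feasible assignment gives total 509.
Every other set of open sites that can feasibly serve all demand totals ≥ 469 even under its best assignment. Minimum: 458.

458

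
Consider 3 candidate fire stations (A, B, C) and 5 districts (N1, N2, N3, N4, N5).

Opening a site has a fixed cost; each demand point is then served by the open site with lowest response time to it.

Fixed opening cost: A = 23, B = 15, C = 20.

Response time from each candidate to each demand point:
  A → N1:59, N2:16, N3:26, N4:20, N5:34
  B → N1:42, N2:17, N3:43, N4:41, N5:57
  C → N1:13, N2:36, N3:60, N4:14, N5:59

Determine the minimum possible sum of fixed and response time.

146

Open {A, C}: assign each demand point to its cheapest open site.
  N1→C 13, N2→A 16, N3→A 26, N4→C 14, N5→A 34
  response time 103, fixed 43 → total 146.
Compare {A, B, C}: response time 103 + fixed 58 = 161.
Compare {A, B}: response time 138 + fixed 38 = 176.
Compare {A}: response time 155 + fixed 23 = 178.
All other subsets cost ≥ 161. Minimum total cost: 146.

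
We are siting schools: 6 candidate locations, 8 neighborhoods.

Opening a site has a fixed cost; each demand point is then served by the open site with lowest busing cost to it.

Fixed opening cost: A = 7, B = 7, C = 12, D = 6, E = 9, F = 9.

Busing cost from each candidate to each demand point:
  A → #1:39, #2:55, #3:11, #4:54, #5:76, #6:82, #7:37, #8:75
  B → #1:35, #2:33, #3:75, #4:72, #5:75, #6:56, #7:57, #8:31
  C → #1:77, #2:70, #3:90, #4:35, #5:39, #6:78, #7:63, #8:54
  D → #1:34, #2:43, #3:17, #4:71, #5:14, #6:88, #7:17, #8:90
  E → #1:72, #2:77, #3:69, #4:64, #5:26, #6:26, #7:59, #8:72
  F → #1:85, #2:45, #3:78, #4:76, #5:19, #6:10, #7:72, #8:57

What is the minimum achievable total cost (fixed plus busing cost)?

225

Open {B, C, D, F}: assign each demand point to its cheapest open site.
  #1→D 34, #2→B 33, #3→D 17, #4→C 35, #5→D 14, #6→F 10, #7→D 17, #8→B 31
  busing cost 191, fixed 34 → total 225.
Compare {A, B, C, D, F}: busing cost 185 + fixed 41 = 226.
Compare {A, B, D, F}: busing cost 204 + fixed 29 = 233.
Compare {B, C, D, E, F}: busing cost 191 + fixed 43 = 234.
All other subsets cost ≥ 226. Minimum total cost: 225.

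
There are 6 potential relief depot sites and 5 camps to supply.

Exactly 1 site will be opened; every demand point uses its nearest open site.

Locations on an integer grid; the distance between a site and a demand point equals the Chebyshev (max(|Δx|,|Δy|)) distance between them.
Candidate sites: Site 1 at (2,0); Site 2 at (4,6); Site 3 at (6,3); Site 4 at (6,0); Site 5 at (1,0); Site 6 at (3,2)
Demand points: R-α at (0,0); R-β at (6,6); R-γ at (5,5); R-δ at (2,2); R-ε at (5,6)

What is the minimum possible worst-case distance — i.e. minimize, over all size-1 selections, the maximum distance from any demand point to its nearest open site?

4

Open {Site 6}.
  Farthest demand point is R-β at distance 4 (to Site 6); all others are ≤ 4.
With {Site 1} the worst case is 6.
With {Site 2} the worst case is 6.
No size-1 selection achieves below 4.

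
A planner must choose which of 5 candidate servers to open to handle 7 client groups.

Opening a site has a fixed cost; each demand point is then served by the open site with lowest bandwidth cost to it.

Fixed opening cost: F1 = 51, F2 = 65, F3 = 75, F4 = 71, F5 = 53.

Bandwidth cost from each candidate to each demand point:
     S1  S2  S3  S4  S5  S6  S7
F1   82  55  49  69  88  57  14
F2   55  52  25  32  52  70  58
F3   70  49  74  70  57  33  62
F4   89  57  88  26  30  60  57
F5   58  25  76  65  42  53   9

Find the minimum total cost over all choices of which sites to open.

359

Open {F2, F5}: assign each demand point to its cheapest open site.
  S1→F2 55, S2→F5 25, S3→F2 25, S4→F2 32, S5→F5 42, S6→F5 53, S7→F5 9
  bandwidth cost 241, fixed 118 → total 359.
Compare {F5}: bandwidth cost 328 + fixed 53 = 381.
Compare {F4, F5}: bandwidth cost 277 + fixed 124 = 401.
Compare {F1, F2}: bandwidth cost 287 + fixed 116 = 403.
All other subsets cost ≥ 381. Minimum total cost: 359.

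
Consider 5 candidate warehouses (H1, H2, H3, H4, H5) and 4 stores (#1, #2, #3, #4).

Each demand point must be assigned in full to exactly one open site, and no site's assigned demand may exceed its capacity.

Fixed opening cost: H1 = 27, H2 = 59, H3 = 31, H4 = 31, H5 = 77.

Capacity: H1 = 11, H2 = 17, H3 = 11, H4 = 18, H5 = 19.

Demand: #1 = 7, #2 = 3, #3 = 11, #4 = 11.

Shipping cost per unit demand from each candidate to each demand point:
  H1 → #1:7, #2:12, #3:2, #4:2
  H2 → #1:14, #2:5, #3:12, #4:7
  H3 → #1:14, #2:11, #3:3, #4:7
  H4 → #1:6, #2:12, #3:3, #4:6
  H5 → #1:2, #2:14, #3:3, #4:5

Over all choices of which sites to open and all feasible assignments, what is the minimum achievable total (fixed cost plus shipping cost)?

Open {H1, H3, H4}; cheapest assignment that respects the capacities:
  H1 (cap 11, load 11): #4 — cost 11×2 = 22
  H3 (cap 11, load 3): #2 — cost 3×11 = 33
  H4 (cap 18, load 18): #1, #3 — cost 7×6 + 11×3 = 75
  Shipping 130, fixed 89 → total 219.
  Any other capacity-feasible assignment to {H1, H3, H4} ships for at least 130.
Compare {H1, H2, H4}: its best feasible assignment gives total 229.
Compare {H1, H3, H5}: its best feasible assignment gives total 237.
Every other set of open sites that can feasibly serve all demand totals ≥ 229 even under its best assignment. Minimum: 219.

219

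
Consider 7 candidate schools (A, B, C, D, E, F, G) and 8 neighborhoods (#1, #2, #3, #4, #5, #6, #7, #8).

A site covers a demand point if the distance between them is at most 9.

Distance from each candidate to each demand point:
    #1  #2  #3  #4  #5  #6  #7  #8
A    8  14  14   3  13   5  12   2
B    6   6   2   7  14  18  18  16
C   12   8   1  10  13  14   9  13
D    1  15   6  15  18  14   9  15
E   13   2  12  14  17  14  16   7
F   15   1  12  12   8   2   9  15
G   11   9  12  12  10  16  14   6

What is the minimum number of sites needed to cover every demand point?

Coverage sets (demand points within 9 of each site):
  A: {#1, #4, #6, #8}
  B: {#1, #2, #3, #4}
  C: {#2, #3, #7}
  D: {#1, #3, #7}
  E: {#2, #8}
  F: {#2, #5, #6, #7}
  G: {#2, #8}
No 2 sites suffice: every size-2 union leaves at least one demand point uncovered.
But {A, B, F} covers everything, so the minimum is 3.

3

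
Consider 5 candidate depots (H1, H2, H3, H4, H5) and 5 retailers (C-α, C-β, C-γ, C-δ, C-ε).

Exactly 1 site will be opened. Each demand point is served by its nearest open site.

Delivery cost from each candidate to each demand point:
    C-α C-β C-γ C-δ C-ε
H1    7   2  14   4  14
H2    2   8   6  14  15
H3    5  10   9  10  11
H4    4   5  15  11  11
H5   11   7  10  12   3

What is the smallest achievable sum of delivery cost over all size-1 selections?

Open {H1}.
  C-α→H1 7, C-β→H1 2, C-γ→H1 14, C-δ→H1 4, C-ε→H1 14  ⇒ total 41.
Compare {H5}: total 43.
Compare {H2}: total 45.
No size-1 selection does better; minimum is 41.

41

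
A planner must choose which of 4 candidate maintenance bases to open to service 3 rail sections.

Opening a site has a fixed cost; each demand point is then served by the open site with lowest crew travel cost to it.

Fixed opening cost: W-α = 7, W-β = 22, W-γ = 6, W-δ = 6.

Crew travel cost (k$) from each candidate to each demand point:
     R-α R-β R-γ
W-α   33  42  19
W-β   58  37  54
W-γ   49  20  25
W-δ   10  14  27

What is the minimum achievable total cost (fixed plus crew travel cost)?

56

Open {W-α, W-δ}: assign each demand point to its cheapest open site.
  R-α→W-δ 10, R-β→W-δ 14, R-γ→W-α 19
  crew travel cost 43, fixed 13 → total 56.
Compare {W-δ}: crew travel cost 51 + fixed 6 = 57.
Compare {W-γ, W-δ}: crew travel cost 49 + fixed 12 = 61.
Compare {W-α, W-γ, W-δ}: crew travel cost 43 + fixed 19 = 62.
All other subsets cost ≥ 57. Minimum total cost: 56.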